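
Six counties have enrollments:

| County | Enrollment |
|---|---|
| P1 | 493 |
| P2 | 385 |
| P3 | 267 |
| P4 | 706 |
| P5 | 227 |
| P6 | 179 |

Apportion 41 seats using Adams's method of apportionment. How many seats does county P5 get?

4

Standard divisor 2257/41 ≈ 55.049; standard quotas: P1 8.956, P2 6.994, P3 4.850, P4 12.825, P5 4.124, P6 3.252.
Rounding up gives 9, 7, 5, 13, 5, 4 = 43 seats, so the divisor must be adjusted.
With modified divisor 59: modified quotas P1 8.356, P2 6.525, P3 4.525, P4 11.966, P5 3.847, P6 3.034.
Rounding up: P1 9, P2 7, P3 5, P4 12, P5 4, P6 4 (total 41).
P5 receives 4.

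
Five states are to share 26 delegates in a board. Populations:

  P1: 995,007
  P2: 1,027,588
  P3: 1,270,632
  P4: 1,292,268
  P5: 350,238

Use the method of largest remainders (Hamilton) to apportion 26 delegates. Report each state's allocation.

P1: 5; P2: 5; P3: 7; P4: 7; P5: 2

Total 4935733; standard divisor 4935733/26 ≈ 189835.885.
Standard quotas: P1 5.2414, P2 5.4130, P3 6.6933, P4 6.8073, P5 1.8450.
Lower quotas: P1 5, P2 5, P3 6, P4 6, P5 1 (sum 23, leaving 3 seats).
Remainders in descending order: P5 0.8450, P4 0.8073, P3 0.6933, P2 0.4130, P1 0.2414.
The surplus seats go to P5, P4, P3.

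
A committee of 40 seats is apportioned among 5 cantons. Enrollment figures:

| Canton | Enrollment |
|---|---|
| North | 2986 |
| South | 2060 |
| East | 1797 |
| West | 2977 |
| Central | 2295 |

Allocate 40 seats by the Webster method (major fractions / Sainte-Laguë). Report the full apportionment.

North: 10, South: 7, East: 6, West: 10, Central: 7

Standard divisor 12115/40 ≈ 302.875; standard quotas: North 9.859, South 6.801, East 5.933, West 9.829, Central 7.577.
Rounding to the nearest integer gives 10, 7, 6, 10, 8 = 41 seats, so the divisor must be adjusted.
With modified divisor 310: modified quotas North 9.632, South 6.645, East 5.797, West 9.603, Central 7.403.
Rounding to the nearest integer: North 10, South 7, East 6, West 10, Central 7 (total 40).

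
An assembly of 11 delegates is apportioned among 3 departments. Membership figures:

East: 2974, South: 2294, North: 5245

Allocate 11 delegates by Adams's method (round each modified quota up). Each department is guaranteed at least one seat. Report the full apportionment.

East=3; South=3; North=5

Standard divisor 10513/11 ≈ 955.727; standard quotas: East 3.112, South 2.400, North 5.488.
Rounding up gives 4, 3, 6 = 13 seats, so the divisor must be adjusted.
With modified divisor 1100: modified quotas East 2.704, South 2.085, North 4.768.
Rounding up: East 3, South 3, North 5 (total 11).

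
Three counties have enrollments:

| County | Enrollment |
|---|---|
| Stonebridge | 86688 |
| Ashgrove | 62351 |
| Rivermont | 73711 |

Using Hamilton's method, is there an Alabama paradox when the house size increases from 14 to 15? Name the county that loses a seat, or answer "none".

At 14 seats: Stonebridge 5, Ashgrove 4, Rivermont 5.
At 15 seats: Stonebridge 6, Ashgrove 4, Rivermont 5.
No county's allocation decreased.

none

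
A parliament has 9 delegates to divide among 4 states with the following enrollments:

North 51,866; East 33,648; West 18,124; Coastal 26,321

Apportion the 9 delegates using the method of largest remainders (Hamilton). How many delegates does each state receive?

Total 129959; standard divisor 129959/9 ≈ 14439.889.
Standard quotas: North 3.5919, East 2.3302, West 1.2551, Coastal 1.8228.
Lower quotas: North 3, East 2, West 1, Coastal 1 (sum 7, leaving 2 seats).
Remainders in descending order: Coastal 0.8228, North 0.5919, East 0.3302, West 0.2551.
The surplus seats go to Coastal, North.

North: 4; East: 2; West: 1; Coastal: 2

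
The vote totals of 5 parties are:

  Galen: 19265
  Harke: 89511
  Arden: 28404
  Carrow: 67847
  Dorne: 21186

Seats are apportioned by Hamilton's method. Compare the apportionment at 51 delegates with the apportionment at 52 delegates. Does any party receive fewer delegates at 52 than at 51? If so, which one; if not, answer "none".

At 51 seats: Galen 4, Harke 20, Arden 7, Carrow 15, Dorne 5.
At 52 seats: Galen 4, Harke 21, Arden 6, Carrow 16, Dorne 5.
Arden drops from 7 to 6.

Arden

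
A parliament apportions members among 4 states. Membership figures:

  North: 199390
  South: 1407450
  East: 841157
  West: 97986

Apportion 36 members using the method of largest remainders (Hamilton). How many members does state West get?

1

The standard divisor is 2545983/36 ≈ 70721.75.
Standard quotas: North 2.8194, South 19.9012, East 11.8939, West 1.3855.
Lower quotas: North 2, South 19, East 11, West 1 (sum 33, leaving 3 seats).
Remainders in descending order: South 0.9012, East 0.8939, North 0.8194, West 0.3855.
The surplus seats go to South, East, North.
West receives 1.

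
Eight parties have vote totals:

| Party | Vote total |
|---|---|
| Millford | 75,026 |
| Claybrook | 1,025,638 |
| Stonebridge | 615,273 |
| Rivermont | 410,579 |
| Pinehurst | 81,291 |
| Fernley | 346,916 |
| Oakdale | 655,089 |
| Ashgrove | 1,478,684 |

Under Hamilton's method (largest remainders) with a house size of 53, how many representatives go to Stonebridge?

Total 4688496; standard divisor 4688496/53 ≈ 88462.189.
Standard quotas: Millford 0.8481, Claybrook 11.5941, Stonebridge 6.9552, Rivermont 4.6413, Pinehurst 0.9189, Fernley 3.9216, Oakdale 7.4053, Ashgrove 16.7154.
Lower quotas: Millford 0, Claybrook 11, Stonebridge 6, Rivermont 4, Pinehurst 0, Fernley 3, Oakdale 7, Ashgrove 16 (sum 47, leaving 6 seats).
Remainders in descending order: Stonebridge 0.9552, Fernley 0.9216, Pinehurst 0.9189, Millford 0.8481, Ashgrove 0.7154, Rivermont 0.6413, Claybrook 0.5941, Oakdale 0.4053.
The surplus seats go to Stonebridge, Fernley, Pinehurst, Millford, Ashgrove, Rivermont.
Stonebridge receives 7.

7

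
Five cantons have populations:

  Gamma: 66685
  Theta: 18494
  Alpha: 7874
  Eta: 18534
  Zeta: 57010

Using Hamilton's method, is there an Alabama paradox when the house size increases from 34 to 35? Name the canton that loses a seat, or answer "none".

At 34 seats: Gamma 13, Theta 4, Alpha 2, Eta 4, Zeta 11.
At 35 seats: Gamma 14, Theta 4, Alpha 1, Eta 4, Zeta 12.
Alpha drops from 2 to 1.

Alpha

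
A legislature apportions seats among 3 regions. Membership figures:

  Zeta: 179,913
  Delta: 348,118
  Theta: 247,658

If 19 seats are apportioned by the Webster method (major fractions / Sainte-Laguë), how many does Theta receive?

Standard divisor 775689/19 ≈ 40825.737; standard quotas: Zeta 4.407, Delta 8.527, Theta 6.066.
Rounding to the nearest integer gives Zeta 4, Delta 9, Theta 6 — total 19, matching the house size, so no adjustment is needed.
Theta receives 6.

6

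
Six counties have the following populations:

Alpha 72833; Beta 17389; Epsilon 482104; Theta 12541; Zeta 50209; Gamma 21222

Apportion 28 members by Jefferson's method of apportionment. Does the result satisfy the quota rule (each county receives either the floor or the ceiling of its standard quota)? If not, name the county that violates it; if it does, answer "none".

Standard quotas: Alpha 3.107, Beta 0.742, Epsilon 20.568, Theta 0.535, Zeta 2.142, Gamma 0.905.
Jefferson allocation: Alpha 3, Beta 0, Epsilon 22, Theta 0, Zeta 2, Gamma 1.
Epsilon has quota 20.568 (lower 20, upper 21) but receives 22 — outside the quota interval.

Epsilon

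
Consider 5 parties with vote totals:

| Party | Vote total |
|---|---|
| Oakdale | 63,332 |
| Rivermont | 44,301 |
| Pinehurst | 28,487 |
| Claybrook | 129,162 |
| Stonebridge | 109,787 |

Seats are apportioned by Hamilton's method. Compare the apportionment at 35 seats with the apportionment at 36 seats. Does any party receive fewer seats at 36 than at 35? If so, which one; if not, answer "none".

none

At 35 seats: Oakdale 6, Rivermont 4, Pinehurst 3, Claybrook 12, Stonebridge 10.
At 36 seats: Oakdale 6, Rivermont 4, Pinehurst 3, Claybrook 12, Stonebridge 11.
No party's allocation decreased.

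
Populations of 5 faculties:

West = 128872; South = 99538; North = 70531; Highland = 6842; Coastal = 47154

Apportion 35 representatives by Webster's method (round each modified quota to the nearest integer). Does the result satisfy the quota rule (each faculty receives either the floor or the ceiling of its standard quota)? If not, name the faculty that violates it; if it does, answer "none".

Standard quotas: West 12.780, South 9.871, North 6.994, Highland 0.679, Coastal 4.676.
Webster allocation: West 12, South 10, North 7, Highland 1, Coastal 5.
Every allocation lies between the lower and upper quota.

none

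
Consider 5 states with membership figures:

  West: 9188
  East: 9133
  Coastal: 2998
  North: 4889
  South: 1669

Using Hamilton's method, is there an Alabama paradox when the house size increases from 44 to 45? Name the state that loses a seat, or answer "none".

At 44 seats: West 14, East 14, Coastal 5, North 8, South 3.
At 45 seats: West 15, East 15, Coastal 5, North 8, South 2.
South drops from 3 to 2.

South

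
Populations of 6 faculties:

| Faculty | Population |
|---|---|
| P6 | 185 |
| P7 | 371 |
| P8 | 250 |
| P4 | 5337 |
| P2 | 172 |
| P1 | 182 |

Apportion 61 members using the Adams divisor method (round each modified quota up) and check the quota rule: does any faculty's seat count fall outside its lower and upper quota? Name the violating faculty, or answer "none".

Standard quotas: P6 1.737, P7 3.483, P8 2.347, P4 50.109, P2 1.615, P1 1.709.
Adams allocation: P6 2, P7 4, P8 3, P4 48, P2 2, P1 2.
P4 has quota 50.109 (lower 50, upper 51) but receives 48 — outside the quota interval.

P4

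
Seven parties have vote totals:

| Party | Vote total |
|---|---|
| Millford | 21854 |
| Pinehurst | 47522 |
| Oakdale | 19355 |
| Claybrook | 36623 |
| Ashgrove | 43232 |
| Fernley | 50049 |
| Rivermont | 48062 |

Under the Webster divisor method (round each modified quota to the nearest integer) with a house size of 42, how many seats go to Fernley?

Standard divisor 266697/42 ≈ 6349.929; standard quotas: Millford 3.442, Pinehurst 7.484, Oakdale 3.048, Claybrook 5.767, Ashgrove 6.808, Fernley 7.882, Rivermont 7.569.
Rounding to the nearest integer gives Millford 3, Pinehurst 7, Oakdale 3, Claybrook 6, Ashgrove 7, Fernley 8, Rivermont 8 — total 42, matching the house size, so no adjustment is needed.
Fernley receives 8.

8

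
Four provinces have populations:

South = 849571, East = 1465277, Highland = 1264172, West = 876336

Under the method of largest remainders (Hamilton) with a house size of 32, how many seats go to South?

The standard divisor is 4455356/32 ≈ 139229.875.
Standard quotas: South 6.1019, East 10.5242, Highland 9.0797, West 6.2942.
Lower quotas: South 6, East 10, Highland 9, West 6 (sum 31, leaving 1 seat).
Remainders in descending order: East 0.5242, West 0.2942, South 0.1019, Highland 0.0797.
Largest remainder: East receives the extra seat.
South receives 6.

6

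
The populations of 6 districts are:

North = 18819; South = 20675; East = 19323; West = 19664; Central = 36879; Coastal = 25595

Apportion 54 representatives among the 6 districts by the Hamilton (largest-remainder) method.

North=7; South=8; East=7; West=8; Central=14; Coastal=10

Standard divisor: 140955 ÷ 54 ≈ 2610.278.
Standard quotas: North 7.2096, South 7.9206, East 7.4027, West 7.5333, Central 14.1284, Coastal 9.8055.
Lower quotas: North 7, South 7, East 7, West 7, Central 14, Coastal 9 (sum 51, leaving 3 seats).
Remainders in descending order: South 0.9206, Coastal 0.8055, West 0.5333, East 0.4027, North 0.2096, Central 0.1284.
The surplus seats go to South, Coastal, West.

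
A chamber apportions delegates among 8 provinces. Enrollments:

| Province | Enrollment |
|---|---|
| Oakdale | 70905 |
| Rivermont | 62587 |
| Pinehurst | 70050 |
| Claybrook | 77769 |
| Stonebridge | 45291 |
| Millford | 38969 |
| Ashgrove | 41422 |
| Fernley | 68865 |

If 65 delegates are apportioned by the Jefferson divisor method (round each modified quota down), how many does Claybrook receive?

11

Standard divisor 475858/65 ≈ 7320.892; standard quotas: Oakdale 9.685, Rivermont 8.549, Pinehurst 9.569, Claybrook 10.623, Stonebridge 6.187, Millford 5.323, Ashgrove 5.658, Fernley 9.407.
Rounding down gives 9, 8, 9, 10, 6, 5, 5, 9 = 61 seats, so the divisor must be adjusted.
With modified divisor 6930: modified quotas Oakdale 10.232, Rivermont 9.031, Pinehurst 10.108, Claybrook 11.222, Stonebridge 6.535, Millford 5.623, Ashgrove 5.977, Fernley 9.937.
Rounding down: Oakdale 10, Rivermont 9, Pinehurst 10, Claybrook 11, Stonebridge 6, Millford 5, Ashgrove 5, Fernley 9 (total 65).
Claybrook receives 11.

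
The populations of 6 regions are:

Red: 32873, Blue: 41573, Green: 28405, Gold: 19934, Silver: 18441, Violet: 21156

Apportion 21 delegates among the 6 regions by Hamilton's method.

Red 4, Blue 5, Green 4, Gold 3, Silver 2, Violet 3

Standard divisor: 162382 ÷ 21 ≈ 7732.476.
Standard quotas: Red 4.2513, Blue 5.3764, Green 3.6735, Gold 2.5780, Silver 2.3849, Violet 2.7360.
Lower quotas: Red 4, Blue 5, Green 3, Gold 2, Silver 2, Violet 2 (sum 18, leaving 3 seats).
Remainders in descending order: Violet 0.7360, Green 0.6735, Gold 0.5780, Silver 0.3849, Blue 0.3764, Red 0.2513.
The surplus seats go to Violet, Green, Gold.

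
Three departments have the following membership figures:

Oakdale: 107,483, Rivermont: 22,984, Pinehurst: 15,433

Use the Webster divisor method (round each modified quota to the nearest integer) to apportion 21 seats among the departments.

Standard divisor 145900/21 ≈ 6947.619; standard quotas: Oakdale 15.470, Rivermont 3.308, Pinehurst 2.221.
Rounding to the nearest integer gives 15, 3, 2 = 20 seats, so the divisor must be adjusted.
With modified divisor 6800: modified quotas Oakdale 15.806, Rivermont 3.380, Pinehurst 2.270.
Rounding to the nearest integer: Oakdale 16, Rivermont 3, Pinehurst 2 (total 21).

Oakdale 16, Rivermont 3, Pinehurst 2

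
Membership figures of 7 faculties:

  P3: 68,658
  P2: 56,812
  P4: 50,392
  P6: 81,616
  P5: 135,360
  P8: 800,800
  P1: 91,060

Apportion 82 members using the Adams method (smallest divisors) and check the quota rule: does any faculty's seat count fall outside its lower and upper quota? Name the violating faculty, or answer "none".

Standard quotas: P3 4.382, P2 3.626, P4 3.216, P6 5.209, P5 8.640, P8 51.114, P1 5.812.
Adams allocation: P3 5, P2 4, P4 4, P6 5, P5 9, P8 49, P1 6.
P8 has quota 51.114 (lower 51, upper 52) but receives 49 — outside the quota interval.

P8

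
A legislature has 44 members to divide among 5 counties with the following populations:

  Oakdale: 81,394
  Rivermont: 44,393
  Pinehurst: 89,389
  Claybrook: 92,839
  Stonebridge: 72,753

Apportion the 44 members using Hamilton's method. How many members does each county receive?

Total 380768; standard divisor 380768/44 ≈ 8653.818.
Standard quotas: Oakdale 9.4056, Rivermont 5.1299, Pinehurst 10.3294, Claybrook 10.7281, Stonebridge 8.4070.
Lower quotas: Oakdale 9, Rivermont 5, Pinehurst 10, Claybrook 10, Stonebridge 8 (sum 42, leaving 2 seats).
Remainders in descending order: Claybrook 0.7281, Stonebridge 0.4070, Oakdale 0.4056, Pinehurst 0.3294, Rivermont 0.1299.
Largest remainders: Claybrook, Stonebridge receive the extra seats.

Oakdale=9, Rivermont=5, Pinehurst=10, Claybrook=11, Stonebridge=9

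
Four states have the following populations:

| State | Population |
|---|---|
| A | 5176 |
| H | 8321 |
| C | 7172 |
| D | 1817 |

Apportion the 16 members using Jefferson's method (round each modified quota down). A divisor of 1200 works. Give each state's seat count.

With modified divisor 1200: modified quotas A 4.313, H 6.934, C 5.977, D 1.514.
Rounding down: A 4, H 6, C 5, D 1 (total 16).

A 4; H 6; C 5; D 1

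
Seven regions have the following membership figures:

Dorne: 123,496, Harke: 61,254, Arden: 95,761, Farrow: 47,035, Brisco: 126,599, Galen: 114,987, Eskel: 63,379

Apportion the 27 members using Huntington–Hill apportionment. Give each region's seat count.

With divisor 24060: modified quotas Dorne 5.133, Harke 2.546, Arden 3.980, Farrow 1.955, Brisco 5.262, Galen 4.779, Eskel 2.634.
Geometric-mean thresholds: Dorne √(5·6)=5.477, Harke √(2·3)=2.449, Arden √(3·4)=3.464, Farrow √(1·2)=1.414, Brisco √(5·6)=5.477, Galen √(4·5)=4.472, Eskel √(2·3)=2.449.
Each quota rounded against its threshold gives Dorne 5, Harke 3, Arden 4, Farrow 2, Brisco 5, Galen 5, Eskel 3 (total 27).

Dorne: 5, Harke: 3, Arden: 4, Farrow: 2, Brisco: 5, Galen: 5, Eskel: 3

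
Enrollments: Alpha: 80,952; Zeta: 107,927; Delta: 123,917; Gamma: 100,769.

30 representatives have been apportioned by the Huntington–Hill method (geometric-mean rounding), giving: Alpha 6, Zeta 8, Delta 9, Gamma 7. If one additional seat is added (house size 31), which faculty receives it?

Gamma

Priority for the next seat is population ÷ (√(s·(s+1))).
Priorities: Alpha 12491.165, Zeta 12719.319, Delta 13061.999, Gamma 13465.824.
Highest priority: Gamma.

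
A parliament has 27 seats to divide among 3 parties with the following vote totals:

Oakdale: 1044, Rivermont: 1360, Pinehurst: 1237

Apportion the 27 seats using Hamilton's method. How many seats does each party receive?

Oakdale 8; Rivermont 10; Pinehurst 9

Total 3641; standard divisor 3641/27 ≈ 134.852.
Standard quotas: Oakdale 7.742, Rivermont 10.085, Pinehurst 9.173.
Lower quotas: Oakdale 7, Rivermont 10, Pinehurst 9 (sum 26, leaving 1 seat).
Remainders in descending order: Oakdale 0.742, Pinehurst 0.173, Rivermont 0.085.
Largest remainder: Oakdale receives the extra seat.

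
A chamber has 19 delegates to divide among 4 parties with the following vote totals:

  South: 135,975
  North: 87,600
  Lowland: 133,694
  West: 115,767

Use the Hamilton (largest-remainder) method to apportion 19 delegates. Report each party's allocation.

South=5; North=4; Lowland=5; West=5

Total 473036; standard divisor 473036/19 ≈ 24896.632.
Standard quotas: South 5.4616, North 3.5185, Lowland 5.3700, West 4.6499.
Lower quotas: South 5, North 3, Lowland 5, West 4 (sum 17, leaving 2 seats).
Remainders in descending order: West 0.6499, North 0.5185, South 0.4616, Lowland 0.3700.
The surplus seats go to West, North.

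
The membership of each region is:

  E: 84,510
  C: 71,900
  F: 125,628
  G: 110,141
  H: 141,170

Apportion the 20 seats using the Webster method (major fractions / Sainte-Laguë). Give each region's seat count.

Standard divisor 533349/20 ≈ 26667.45; standard quotas: E 3.169, C 2.696, F 4.711, G 4.130, H 5.294.
Rounding to the nearest integer gives E 3, C 3, F 5, G 4, H 5 — total 20, matching the house size, so no adjustment is needed.

E: 3, C: 3, F: 5, G: 4, H: 5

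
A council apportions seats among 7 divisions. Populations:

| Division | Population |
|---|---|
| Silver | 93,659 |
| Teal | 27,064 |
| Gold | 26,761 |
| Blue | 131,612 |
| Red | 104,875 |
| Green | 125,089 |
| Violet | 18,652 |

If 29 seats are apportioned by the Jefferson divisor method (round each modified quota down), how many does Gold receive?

1

Standard divisor 527712/29 ≈ 18196.966; standard quotas: Silver 5.147, Teal 1.487, Gold 1.471, Blue 7.233, Red 5.763, Green 6.874, Violet 1.025.
Rounding down gives 5, 1, 1, 7, 5, 6, 1 = 26 seats, so the divisor must be adjusted.
With modified divisor 16000: modified quotas Silver 5.854, Teal 1.692, Gold 1.673, Blue 8.226, Red 6.555, Green 7.818, Violet 1.166.
Rounding down: Silver 5, Teal 1, Gold 1, Blue 8, Red 6, Green 7, Violet 1 (total 29).
Gold receives 1.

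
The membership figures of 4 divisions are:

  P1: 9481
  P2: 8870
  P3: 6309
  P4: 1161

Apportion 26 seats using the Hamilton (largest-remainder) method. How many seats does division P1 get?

10

Total 25821; standard divisor 25821/26 ≈ 993.115.
Standard quotas: P1 9.5467, P2 8.9315, P3 6.3527, P4 1.1690.
Lower quotas: P1 9, P2 8, P3 6, P4 1 (sum 24, leaving 2 seats).
Remainders in descending order: P2 0.9315, P1 0.5467, P3 0.3527, P4 0.1690.
Largest remainders: P2, P1 receive the extra seats.
P1 receives 10.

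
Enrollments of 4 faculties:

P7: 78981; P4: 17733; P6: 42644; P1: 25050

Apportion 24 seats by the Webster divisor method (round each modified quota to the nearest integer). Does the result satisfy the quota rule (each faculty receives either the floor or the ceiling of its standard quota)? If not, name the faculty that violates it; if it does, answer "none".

none

Standard quotas: P7 11.530, P4 2.589, P6 6.225, P1 3.657.
Webster allocation: P7 11, P4 3, P6 6, P1 4.
Every allocation lies between the lower and upper quota.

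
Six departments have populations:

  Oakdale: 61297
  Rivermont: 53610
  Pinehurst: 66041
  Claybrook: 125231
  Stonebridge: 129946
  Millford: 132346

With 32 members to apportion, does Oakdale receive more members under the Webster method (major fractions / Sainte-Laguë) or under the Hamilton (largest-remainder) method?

Hamilton

Webster: Oakdale 3, Rivermont 3, Pinehurst 4, Claybrook 7, Stonebridge 7, Millford 8.
Hamilton: Oakdale 4, Rivermont 3, Pinehurst 4, Claybrook 7, Stonebridge 7, Millford 7.
Oakdale gets 3 under Webster and 4 under Hamilton.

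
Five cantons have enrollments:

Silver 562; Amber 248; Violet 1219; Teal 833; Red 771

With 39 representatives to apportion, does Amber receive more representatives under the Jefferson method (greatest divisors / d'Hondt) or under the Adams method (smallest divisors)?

Adams

Jefferson: Silver 6, Amber 2, Violet 14, Teal 9, Red 8.
Adams: Silver 6, Amber 3, Violet 13, Teal 9, Red 8.
Amber gets 2 under Jefferson and 3 under Adams.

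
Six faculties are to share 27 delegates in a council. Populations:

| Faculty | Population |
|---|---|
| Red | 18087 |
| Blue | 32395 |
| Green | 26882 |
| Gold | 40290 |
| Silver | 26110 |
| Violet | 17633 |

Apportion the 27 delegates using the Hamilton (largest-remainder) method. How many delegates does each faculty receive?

Total 161397; standard divisor 161397/27 ≈ 5977.667.
Standard quotas: Red 3.0258, Blue 5.4193, Green 4.4971, Gold 6.7401, Silver 4.3679, Violet 2.9498.
Lower quotas: Red 3, Blue 5, Green 4, Gold 6, Silver 4, Violet 2 (sum 24, leaving 3 seats).
Remainders in descending order: Violet 0.9498, Gold 0.7401, Green 0.4971, Blue 0.4193, Silver 0.3679, Red 0.0258.
Largest remainders: Violet, Gold, Green receive the extra seats.

Red: 3, Blue: 5, Green: 5, Gold: 7, Silver: 4, Violet: 3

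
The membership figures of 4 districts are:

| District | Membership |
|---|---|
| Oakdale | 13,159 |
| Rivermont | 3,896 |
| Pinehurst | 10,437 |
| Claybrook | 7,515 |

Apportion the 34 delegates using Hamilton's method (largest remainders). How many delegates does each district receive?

Oakdale 13, Rivermont 4, Pinehurst 10, Claybrook 7

The standard divisor is 35007/34 ≈ 1029.618.
Standard quotas: Oakdale 12.7805, Rivermont 3.7839, Pinehurst 10.1368, Claybrook 7.2988.
Lower quotas: Oakdale 12, Rivermont 3, Pinehurst 10, Claybrook 7 (sum 32, leaving 2 seats).
Remainders in descending order: Rivermont 0.7839, Oakdale 0.7805, Claybrook 0.2988, Pinehurst 0.1368.
The surplus seats go to Rivermont, Oakdale.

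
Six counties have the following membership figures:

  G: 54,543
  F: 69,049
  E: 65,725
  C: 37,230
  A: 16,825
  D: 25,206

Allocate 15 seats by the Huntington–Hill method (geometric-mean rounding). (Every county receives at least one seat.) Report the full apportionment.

With divisor 18398: modified quotas G 2.965, F 3.753, E 3.572, C 2.024, A 0.915, D 1.370.
Geometric-mean thresholds: G √(2·3)=2.449, F √(3·4)=3.464, E √(3·4)=3.464, C √(2·3)=2.449, A (min 1), D √(1·2)=1.414.
Each quota rounded against its threshold gives G 3, F 4, E 4, C 2, A 1, D 1 (total 15).

G=3; F=4; E=4; C=2; A=1; D=1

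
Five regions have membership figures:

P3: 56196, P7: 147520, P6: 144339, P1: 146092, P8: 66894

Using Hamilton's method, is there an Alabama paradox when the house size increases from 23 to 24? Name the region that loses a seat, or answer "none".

At 23 seats: P3 2, P7 6, P6 6, P1 6, P8 3.
At 24 seats: P3 3, P7 6, P6 6, P1 6, P8 3.
No region's allocation decreased.

none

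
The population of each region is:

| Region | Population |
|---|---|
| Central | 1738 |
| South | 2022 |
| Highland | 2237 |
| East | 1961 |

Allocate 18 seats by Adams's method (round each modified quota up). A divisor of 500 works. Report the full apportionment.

With modified divisor 500: modified quotas Central 3.476, South 4.044, Highland 4.474, East 3.922.
Rounding up: Central 4, South 5, Highland 5, East 4 (total 18).

Central: 4, South: 5, Highland: 5, East: 4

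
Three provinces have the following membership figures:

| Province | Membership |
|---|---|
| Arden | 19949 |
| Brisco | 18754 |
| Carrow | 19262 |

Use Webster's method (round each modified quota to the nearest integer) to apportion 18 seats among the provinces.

Arden 6, Brisco 6, Carrow 6

Standard divisor 57965/18 ≈ 3220.278; standard quotas: Arden 6.195, Brisco 5.824, Carrow 5.981.
Rounding to the nearest integer gives Arden 6, Brisco 6, Carrow 6 — total 18, matching the house size, so no adjustment is needed.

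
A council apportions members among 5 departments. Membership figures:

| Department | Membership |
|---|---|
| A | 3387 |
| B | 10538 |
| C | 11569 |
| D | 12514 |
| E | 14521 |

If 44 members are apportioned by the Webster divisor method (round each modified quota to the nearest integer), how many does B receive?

9

Standard divisor 52529/44 ≈ 1193.841; standard quotas: A 2.837, B 8.827, C 9.691, D 10.482, E 12.163.
Rounding to the nearest integer gives A 3, B 9, C 10, D 10, E 12 — total 44, matching the house size, so no adjustment is needed.
B receives 9.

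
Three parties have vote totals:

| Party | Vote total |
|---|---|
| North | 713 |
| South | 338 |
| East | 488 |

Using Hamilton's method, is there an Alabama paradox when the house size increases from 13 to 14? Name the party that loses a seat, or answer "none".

none

At 13 seats: North 6, South 3, East 4.
At 14 seats: North 7, South 3, East 4.
No party's allocation decreased.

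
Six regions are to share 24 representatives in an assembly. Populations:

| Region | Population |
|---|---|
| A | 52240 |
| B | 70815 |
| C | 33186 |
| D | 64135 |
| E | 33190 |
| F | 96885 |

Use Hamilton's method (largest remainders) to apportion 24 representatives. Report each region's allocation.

A 4, B 5, C 2, D 4, E 2, F 7

Standard divisor: 350451 ÷ 24 ≈ 14602.125.
Standard quotas: A 3.5776, B 4.8496, C 2.2727, D 4.3922, E 2.2730, F 6.6350.
Lower quotas: A 3, B 4, C 2, D 4, E 2, F 6 (sum 21, leaving 3 seats).
Remainders in descending order: B 0.8496, F 0.6350, A 0.5776, D 0.3922, E 0.2730, C 0.2727.
The surplus seats go to B, F, A.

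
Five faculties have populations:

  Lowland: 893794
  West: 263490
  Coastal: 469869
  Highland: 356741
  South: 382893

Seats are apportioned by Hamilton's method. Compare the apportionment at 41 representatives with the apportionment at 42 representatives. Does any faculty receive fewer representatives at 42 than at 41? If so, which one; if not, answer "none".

At 41 seats: Lowland 15, West 5, Coastal 8, Highland 6, South 7.
At 42 seats: Lowland 16, West 5, Coastal 8, Highland 6, South 7.
No faculty's allocation decreased.

none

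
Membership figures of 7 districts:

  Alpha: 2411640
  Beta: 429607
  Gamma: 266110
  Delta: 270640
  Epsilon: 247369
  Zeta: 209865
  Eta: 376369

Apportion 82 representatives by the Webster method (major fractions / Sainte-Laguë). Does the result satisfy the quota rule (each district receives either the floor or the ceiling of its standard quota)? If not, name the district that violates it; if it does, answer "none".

Alpha

Standard quotas: Alpha 46.955, Beta 8.364, Gamma 5.181, Delta 5.269, Epsilon 4.816, Zeta 4.086, Eta 7.328.
Webster allocation: Alpha 48, Beta 8, Gamma 5, Delta 5, Epsilon 5, Zeta 4, Eta 7.
Alpha has quota 46.955 (lower 46, upper 47) but receives 48 — outside the quota interval.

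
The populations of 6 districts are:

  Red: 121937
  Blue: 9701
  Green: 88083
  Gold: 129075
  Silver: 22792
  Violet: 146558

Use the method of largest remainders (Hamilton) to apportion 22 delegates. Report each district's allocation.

Red 5; Blue 0; Green 4; Gold 6; Silver 1; Violet 6

Standard divisor: 518146 ÷ 22 ≈ 23552.091.
Standard quotas: Red 5.1773, Blue 0.4119, Green 3.7399, Gold 5.4804, Silver 0.9677, Violet 6.2227.
Lower quotas: Red 5, Blue 0, Green 3, Gold 5, Silver 0, Violet 6 (sum 19, leaving 3 seats).
Remainders in descending order: Silver 0.9677, Green 0.7399, Gold 0.4804, Blue 0.4119, Violet 0.2227, Red 0.1773.
The surplus seats go to Silver, Green, Gold.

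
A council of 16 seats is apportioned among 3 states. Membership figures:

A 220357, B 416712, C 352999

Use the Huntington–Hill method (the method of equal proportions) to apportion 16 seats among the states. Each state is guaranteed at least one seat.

A=3, B=7, C=6

With divisor 63956: modified quotas A 3.445, B 6.516, C 5.519.
Geometric-mean thresholds: A √(3·4)=3.464, B √(6·7)=6.481, C √(5·6)=5.477.
Each quota rounded against its threshold gives A 3, B 7, C 6 (total 16).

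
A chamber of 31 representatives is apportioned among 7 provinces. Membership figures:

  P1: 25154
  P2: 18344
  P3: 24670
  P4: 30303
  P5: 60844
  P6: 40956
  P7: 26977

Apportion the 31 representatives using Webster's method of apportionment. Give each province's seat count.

Standard divisor 227248/31 ≈ 7330.581; standard quotas: P1 3.431, P2 2.502, P3 3.365, P4 4.134, P5 8.300, P6 5.587, P7 3.680.
Rounding to the nearest integer gives P1 3, P2 3, P3 3, P4 4, P5 8, P6 6, P7 4 — total 31, matching the house size, so no adjustment is needed.

P1 3, P2 3, P3 3, P4 4, P5 8, P6 6, P7 4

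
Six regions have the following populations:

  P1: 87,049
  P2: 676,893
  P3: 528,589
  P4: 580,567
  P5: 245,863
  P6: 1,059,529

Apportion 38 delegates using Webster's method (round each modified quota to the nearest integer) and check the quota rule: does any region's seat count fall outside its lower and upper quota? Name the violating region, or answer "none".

none

Standard quotas: P1 1.041, P2 8.093, P3 6.319, P4 6.941, P5 2.939, P6 12.667.
Webster allocation: P1 1, P2 8, P3 6, P4 7, P5 3, P6 13.
Every allocation lies between the lower and upper quota.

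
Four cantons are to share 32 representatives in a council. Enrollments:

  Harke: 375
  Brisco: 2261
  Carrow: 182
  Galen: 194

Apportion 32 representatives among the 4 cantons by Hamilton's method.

Standard divisor: 3012 ÷ 32 ≈ 94.125.
Standard quotas: Harke 3.984, Brisco 24.021, Carrow 1.934, Galen 2.061.
Lower quotas: Harke 3, Brisco 24, Carrow 1, Galen 2 (sum 30, leaving 2 seats).
Remainders in descending order: Harke 0.984, Carrow 0.934, Galen 0.061, Brisco 0.021.
Largest remainders: Harke, Carrow receive the extra seats.

Harke 4, Brisco 24, Carrow 2, Galen 2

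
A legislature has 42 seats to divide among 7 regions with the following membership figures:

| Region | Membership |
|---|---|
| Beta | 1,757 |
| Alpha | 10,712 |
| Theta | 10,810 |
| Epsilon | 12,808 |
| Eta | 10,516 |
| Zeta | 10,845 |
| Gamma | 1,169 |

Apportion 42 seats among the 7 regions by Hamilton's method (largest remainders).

Standard divisor: 58617 ÷ 42 ≈ 1395.643.
Standard quotas: Beta 1.2589, Alpha 7.6753, Theta 7.7455, Epsilon 9.1771, Eta 7.5349, Zeta 7.7706, Gamma 0.8376.
Lower quotas: Beta 1, Alpha 7, Theta 7, Epsilon 9, Eta 7, Zeta 7, Gamma 0 (sum 38, leaving 4 seats).
Remainders in descending order: Gamma 0.8376, Zeta 0.7706, Theta 0.7455, Alpha 0.6753, Eta 0.5349, Beta 0.2589, Epsilon 0.1771.
The surplus seats go to Gamma, Zeta, Theta, Alpha.

Beta 1; Alpha 8; Theta 8; Epsilon 9; Eta 7; Zeta 8; Gamma 1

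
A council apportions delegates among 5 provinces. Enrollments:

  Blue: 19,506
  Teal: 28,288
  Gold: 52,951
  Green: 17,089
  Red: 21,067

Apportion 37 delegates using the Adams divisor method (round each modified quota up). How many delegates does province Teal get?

Standard divisor 138901/37 ≈ 3754.081; standard quotas: Blue 5.196, Teal 7.535, Gold 14.105, Green 4.552, Red 5.612.
Rounding up gives 6, 8, 15, 5, 6 = 40 seats, so the divisor must be adjusted.
With modified divisor 4060: modified quotas Blue 4.804, Teal 6.967, Gold 13.042, Green 4.209, Red 5.189.
Rounding up: Blue 5, Teal 7, Gold 14, Green 5, Red 6 (total 37).
Teal receives 7.

7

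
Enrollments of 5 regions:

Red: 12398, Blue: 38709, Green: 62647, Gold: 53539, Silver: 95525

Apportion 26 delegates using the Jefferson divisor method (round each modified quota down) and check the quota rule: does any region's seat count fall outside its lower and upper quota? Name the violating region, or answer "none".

Standard quotas: Red 1.227, Blue 3.829, Green 6.198, Gold 5.296, Silver 9.450.
Jefferson allocation: Red 1, Blue 4, Green 6, Gold 5, Silver 10.
Every allocation lies between the lower and upper quota.

none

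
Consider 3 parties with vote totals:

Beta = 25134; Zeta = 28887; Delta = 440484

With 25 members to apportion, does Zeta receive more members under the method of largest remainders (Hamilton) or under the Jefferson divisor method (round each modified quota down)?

Hamilton

Hamilton: Beta 1, Zeta 2, Delta 22.
Jefferson: Beta 1, Zeta 1, Delta 23.
Zeta gets 2 under Hamilton and 1 under Jefferson.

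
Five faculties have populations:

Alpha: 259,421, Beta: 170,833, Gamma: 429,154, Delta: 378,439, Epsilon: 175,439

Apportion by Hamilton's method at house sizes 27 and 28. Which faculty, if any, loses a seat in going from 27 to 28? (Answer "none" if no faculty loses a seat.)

Epsilon

At 27 seats: Alpha 5, Beta 3, Gamma 8, Delta 7, Epsilon 4.
At 28 seats: Alpha 5, Beta 3, Gamma 9, Delta 8, Epsilon 3.
Epsilon drops from 4 to 3.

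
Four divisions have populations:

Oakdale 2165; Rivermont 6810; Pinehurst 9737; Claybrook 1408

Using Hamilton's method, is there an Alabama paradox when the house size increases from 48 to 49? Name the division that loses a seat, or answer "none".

Claybrook

At 48 seats: Oakdale 5, Rivermont 16, Pinehurst 23, Claybrook 4.
At 49 seats: Oakdale 5, Rivermont 17, Pinehurst 24, Claybrook 3.
Claybrook drops from 4 to 3.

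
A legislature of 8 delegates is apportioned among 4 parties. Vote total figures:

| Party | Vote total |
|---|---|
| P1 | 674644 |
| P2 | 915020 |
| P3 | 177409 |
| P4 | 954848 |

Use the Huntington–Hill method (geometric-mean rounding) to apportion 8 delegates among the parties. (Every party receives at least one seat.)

With divisor 381685: modified quotas P1 1.768, P2 2.397, P3 0.465, P4 2.502.
Geometric-mean thresholds: P1 √(1·2)=1.414, P2 √(2·3)=2.449, P3 (min 1), P4 √(2·3)=2.449.
Each quota rounded against its threshold gives P1 2, P2 2, P3 1, P4 3 (total 8).

P1 2, P2 2, P3 1, P4 3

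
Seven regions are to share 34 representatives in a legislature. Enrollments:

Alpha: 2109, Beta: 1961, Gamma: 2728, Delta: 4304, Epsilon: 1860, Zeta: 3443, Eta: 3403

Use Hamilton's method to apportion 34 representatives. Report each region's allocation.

The standard divisor is 19808/34 ≈ 582.588.
Standard quotas: Alpha 3.620, Beta 3.366, Gamma 4.683, Delta 7.388, Epsilon 3.193, Zeta 5.910, Eta 5.841.
Lower quotas: Alpha 3, Beta 3, Gamma 4, Delta 7, Epsilon 3, Zeta 5, Eta 5 (sum 30, leaving 4 seats).
Remainders in descending order: Zeta 0.910, Eta 0.841, Gamma 0.683, Alpha 0.620, Delta 0.388, Beta 0.366, Epsilon 0.193.
Largest remainders: Zeta, Eta, Gamma, Alpha receive the extra seats.

Alpha: 4; Beta: 3; Gamma: 5; Delta: 7; Epsilon: 3; Zeta: 6; Eta: 6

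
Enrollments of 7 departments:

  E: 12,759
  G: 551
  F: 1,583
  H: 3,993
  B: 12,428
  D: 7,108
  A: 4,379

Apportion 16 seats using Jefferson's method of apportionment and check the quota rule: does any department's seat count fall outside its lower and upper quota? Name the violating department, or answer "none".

none

Standard quotas: E 4.770, G 0.206, F 0.592, H 1.493, B 4.646, D 2.657, A 1.637.
Jefferson allocation: E 5, G 0, F 0, H 1, B 5, D 3, A 2.
Every allocation lies between the lower and upper quota.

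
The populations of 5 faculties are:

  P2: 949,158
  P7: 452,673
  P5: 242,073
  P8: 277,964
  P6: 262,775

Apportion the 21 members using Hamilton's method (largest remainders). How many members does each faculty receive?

The standard divisor is 2184643/21 ≈ 104030.619.
Standard quotas: P2 9.1238, P7 4.3513, P5 2.3269, P8 2.6719, P6 2.5259.
Lower quotas: P2 9, P7 4, P5 2, P8 2, P6 2 (sum 19, leaving 2 seats).
Remainders in descending order: P8 0.6719, P6 0.5259, P7 0.3513, P5 0.3269, P2 0.1238.
The surplus seats go to P8, P6.

P2 9; P7 4; P5 2; P8 3; P6 3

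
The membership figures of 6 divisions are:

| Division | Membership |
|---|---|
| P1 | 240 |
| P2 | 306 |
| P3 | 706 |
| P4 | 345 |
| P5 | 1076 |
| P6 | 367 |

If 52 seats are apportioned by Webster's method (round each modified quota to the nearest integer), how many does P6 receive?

Standard divisor 3040/52 ≈ 58.462; standard quotas: P1 4.105, P2 5.234, P3 12.076, P4 5.901, P5 18.405, P6 6.278.
Rounding to the nearest integer gives 4, 5, 12, 6, 18, 6 = 51 seats, so the divisor must be adjusted.
With modified divisor 57: modified quotas P1 4.211, P2 5.368, P3 12.386, P4 6.053, P5 18.877, P6 6.439.
Rounding to the nearest integer: P1 4, P2 5, P3 12, P4 6, P5 19, P6 6 (total 52).
P6 receives 6.

6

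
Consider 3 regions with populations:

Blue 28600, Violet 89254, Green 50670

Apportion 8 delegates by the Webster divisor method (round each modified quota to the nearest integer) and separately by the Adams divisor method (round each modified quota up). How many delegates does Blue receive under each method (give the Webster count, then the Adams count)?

1 and 2

Webster: Blue 1, Violet 4, Green 3.
Adams: Blue 2, Violet 4, Green 2.
Blue gets 1 under Webster and 2 under Adams.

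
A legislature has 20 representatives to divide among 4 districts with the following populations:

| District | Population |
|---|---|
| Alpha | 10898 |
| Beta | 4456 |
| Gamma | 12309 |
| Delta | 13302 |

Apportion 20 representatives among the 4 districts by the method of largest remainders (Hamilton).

Alpha: 5; Beta: 2; Gamma: 6; Delta: 7

Total 40965; standard divisor 40965/20 ≈ 2048.25.
Standard quotas: Alpha 5.3206, Beta 2.1755, Gamma 6.0095, Delta 6.4943.
Lower quotas: Alpha 5, Beta 2, Gamma 6, Delta 6 (sum 19, leaving 1 seat).
Remainders in descending order: Delta 0.4943, Alpha 0.3206, Beta 0.1755, Gamma 0.0095.
The surplus seat goes to Delta.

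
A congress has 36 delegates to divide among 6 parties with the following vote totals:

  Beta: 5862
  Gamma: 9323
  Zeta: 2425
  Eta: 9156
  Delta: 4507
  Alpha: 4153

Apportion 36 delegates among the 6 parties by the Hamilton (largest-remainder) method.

Standard divisor: 35426 ÷ 36 ≈ 984.056.
Standard quotas: Beta 5.9570, Gamma 9.4741, Zeta 2.4643, Eta 9.3044, Delta 4.5800, Alpha 4.2203.
Lower quotas: Beta 5, Gamma 9, Zeta 2, Eta 9, Delta 4, Alpha 4 (sum 33, leaving 3 seats).
Remainders in descending order: Beta 0.9570, Delta 0.5800, Gamma 0.4741, Zeta 0.4643, Eta 0.3044, Alpha 0.2203.
The surplus seats go to Beta, Delta, Gamma.

Beta 6, Gamma 10, Zeta 2, Eta 9, Delta 5, Alpha 4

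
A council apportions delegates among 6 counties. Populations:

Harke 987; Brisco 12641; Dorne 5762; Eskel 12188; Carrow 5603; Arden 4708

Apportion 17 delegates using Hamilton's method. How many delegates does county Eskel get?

5

Total 41889; standard divisor 41889/17 ≈ 2464.059.
Standard quotas: Harke 0.4006, Brisco 5.1302, Dorne 2.3384, Eskel 4.9463, Carrow 2.2739, Arden 1.9107.
Lower quotas: Harke 0, Brisco 5, Dorne 2, Eskel 4, Carrow 2, Arden 1 (sum 14, leaving 3 seats).
Remainders in descending order: Eskel 0.9463, Arden 0.9107, Harke 0.4006, Dorne 0.3384, Carrow 0.2739, Brisco 0.1302.
Largest remainders: Eskel, Arden, Harke receive the extra seats.
Eskel receives 5.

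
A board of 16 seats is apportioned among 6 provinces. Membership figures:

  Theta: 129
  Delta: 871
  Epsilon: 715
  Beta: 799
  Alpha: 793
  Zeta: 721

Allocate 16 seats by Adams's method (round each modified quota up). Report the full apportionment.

Theta 1, Delta 3, Epsilon 3, Beta 3, Alpha 3, Zeta 3

Standard divisor 4028/16 ≈ 251.75; standard quotas: Theta 0.512, Delta 3.460, Epsilon 2.840, Beta 3.174, Alpha 3.150, Zeta 2.864.
Rounding up gives 1, 4, 3, 4, 4, 3 = 19 seats, so the divisor must be adjusted.
With modified divisor 300: modified quotas Theta 0.430, Delta 2.903, Epsilon 2.383, Beta 2.663, Alpha 2.643, Zeta 2.403.
Rounding up: Theta 1, Delta 3, Epsilon 3, Beta 3, Alpha 3, Zeta 3 (total 16).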